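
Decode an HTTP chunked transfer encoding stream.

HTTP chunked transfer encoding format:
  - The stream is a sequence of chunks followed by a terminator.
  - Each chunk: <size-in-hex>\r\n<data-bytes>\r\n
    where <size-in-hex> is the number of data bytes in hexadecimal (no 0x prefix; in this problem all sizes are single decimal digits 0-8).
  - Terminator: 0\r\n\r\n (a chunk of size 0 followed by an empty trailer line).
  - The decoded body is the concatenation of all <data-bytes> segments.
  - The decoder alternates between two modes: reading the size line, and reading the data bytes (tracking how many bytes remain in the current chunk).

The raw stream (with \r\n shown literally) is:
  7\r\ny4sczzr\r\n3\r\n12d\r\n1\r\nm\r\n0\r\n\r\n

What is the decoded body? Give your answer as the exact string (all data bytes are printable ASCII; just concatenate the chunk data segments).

Answer: y4sczzr12dm

Derivation:
Chunk 1: stream[0..1]='7' size=0x7=7, data at stream[3..10]='y4sczzr' -> body[0..7], body so far='y4sczzr'
Chunk 2: stream[12..13]='3' size=0x3=3, data at stream[15..18]='12d' -> body[7..10], body so far='y4sczzr12d'
Chunk 3: stream[20..21]='1' size=0x1=1, data at stream[23..24]='m' -> body[10..11], body so far='y4sczzr12dm'
Chunk 4: stream[26..27]='0' size=0 (terminator). Final body='y4sczzr12dm' (11 bytes)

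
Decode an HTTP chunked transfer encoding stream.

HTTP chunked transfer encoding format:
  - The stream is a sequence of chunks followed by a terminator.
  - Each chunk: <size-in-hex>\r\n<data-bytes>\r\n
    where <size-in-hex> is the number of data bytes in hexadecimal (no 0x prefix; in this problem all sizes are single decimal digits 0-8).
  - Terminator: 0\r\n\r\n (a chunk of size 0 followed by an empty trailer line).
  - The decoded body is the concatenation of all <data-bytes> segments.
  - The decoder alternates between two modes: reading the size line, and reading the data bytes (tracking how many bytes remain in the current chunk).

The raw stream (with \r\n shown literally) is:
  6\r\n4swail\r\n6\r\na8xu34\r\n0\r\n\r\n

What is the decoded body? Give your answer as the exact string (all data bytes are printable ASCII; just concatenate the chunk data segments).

Chunk 1: stream[0..1]='6' size=0x6=6, data at stream[3..9]='4swail' -> body[0..6], body so far='4swail'
Chunk 2: stream[11..12]='6' size=0x6=6, data at stream[14..20]='a8xu34' -> body[6..12], body so far='4swaila8xu34'
Chunk 3: stream[22..23]='0' size=0 (terminator). Final body='4swaila8xu34' (12 bytes)

Answer: 4swaila8xu34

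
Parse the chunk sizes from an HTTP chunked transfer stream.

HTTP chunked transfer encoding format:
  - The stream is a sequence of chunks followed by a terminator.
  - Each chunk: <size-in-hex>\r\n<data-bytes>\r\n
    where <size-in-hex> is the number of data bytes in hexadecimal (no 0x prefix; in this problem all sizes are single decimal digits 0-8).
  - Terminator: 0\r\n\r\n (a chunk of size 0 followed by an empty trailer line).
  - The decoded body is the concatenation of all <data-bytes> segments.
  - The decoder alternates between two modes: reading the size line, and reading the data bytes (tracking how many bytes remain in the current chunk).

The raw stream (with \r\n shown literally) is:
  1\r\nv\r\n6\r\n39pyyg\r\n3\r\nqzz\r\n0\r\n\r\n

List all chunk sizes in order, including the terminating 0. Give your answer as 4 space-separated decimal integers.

Chunk 1: stream[0..1]='1' size=0x1=1, data at stream[3..4]='v' -> body[0..1], body so far='v'
Chunk 2: stream[6..7]='6' size=0x6=6, data at stream[9..15]='39pyyg' -> body[1..7], body so far='v39pyyg'
Chunk 3: stream[17..18]='3' size=0x3=3, data at stream[20..23]='qzz' -> body[7..10], body so far='v39pyygqzz'
Chunk 4: stream[25..26]='0' size=0 (terminator). Final body='v39pyygqzz' (10 bytes)

Answer: 1 6 3 0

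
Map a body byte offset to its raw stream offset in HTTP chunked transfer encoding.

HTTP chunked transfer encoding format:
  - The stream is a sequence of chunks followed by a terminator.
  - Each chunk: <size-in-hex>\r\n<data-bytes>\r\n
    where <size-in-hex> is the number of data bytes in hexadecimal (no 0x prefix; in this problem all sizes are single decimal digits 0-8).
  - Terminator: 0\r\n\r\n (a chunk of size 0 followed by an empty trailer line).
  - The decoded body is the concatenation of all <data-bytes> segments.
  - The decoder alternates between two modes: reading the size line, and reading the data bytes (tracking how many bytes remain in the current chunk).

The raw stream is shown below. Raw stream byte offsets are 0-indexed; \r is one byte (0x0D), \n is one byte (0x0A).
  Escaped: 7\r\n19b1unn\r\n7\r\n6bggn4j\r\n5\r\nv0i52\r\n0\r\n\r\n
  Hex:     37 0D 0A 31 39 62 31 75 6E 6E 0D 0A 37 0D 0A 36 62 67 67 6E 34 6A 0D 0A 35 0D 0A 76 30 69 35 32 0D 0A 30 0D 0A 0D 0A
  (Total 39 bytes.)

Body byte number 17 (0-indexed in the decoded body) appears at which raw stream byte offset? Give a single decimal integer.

Answer: 30

Derivation:
Chunk 1: stream[0..1]='7' size=0x7=7, data at stream[3..10]='19b1unn' -> body[0..7], body so far='19b1unn'
Chunk 2: stream[12..13]='7' size=0x7=7, data at stream[15..22]='6bggn4j' -> body[7..14], body so far='19b1unn6bggn4j'
Chunk 3: stream[24..25]='5' size=0x5=5, data at stream[27..32]='v0i52' -> body[14..19], body so far='19b1unn6bggn4jv0i52'
Chunk 4: stream[34..35]='0' size=0 (terminator). Final body='19b1unn6bggn4jv0i52' (19 bytes)
Body byte 17 at stream offset 30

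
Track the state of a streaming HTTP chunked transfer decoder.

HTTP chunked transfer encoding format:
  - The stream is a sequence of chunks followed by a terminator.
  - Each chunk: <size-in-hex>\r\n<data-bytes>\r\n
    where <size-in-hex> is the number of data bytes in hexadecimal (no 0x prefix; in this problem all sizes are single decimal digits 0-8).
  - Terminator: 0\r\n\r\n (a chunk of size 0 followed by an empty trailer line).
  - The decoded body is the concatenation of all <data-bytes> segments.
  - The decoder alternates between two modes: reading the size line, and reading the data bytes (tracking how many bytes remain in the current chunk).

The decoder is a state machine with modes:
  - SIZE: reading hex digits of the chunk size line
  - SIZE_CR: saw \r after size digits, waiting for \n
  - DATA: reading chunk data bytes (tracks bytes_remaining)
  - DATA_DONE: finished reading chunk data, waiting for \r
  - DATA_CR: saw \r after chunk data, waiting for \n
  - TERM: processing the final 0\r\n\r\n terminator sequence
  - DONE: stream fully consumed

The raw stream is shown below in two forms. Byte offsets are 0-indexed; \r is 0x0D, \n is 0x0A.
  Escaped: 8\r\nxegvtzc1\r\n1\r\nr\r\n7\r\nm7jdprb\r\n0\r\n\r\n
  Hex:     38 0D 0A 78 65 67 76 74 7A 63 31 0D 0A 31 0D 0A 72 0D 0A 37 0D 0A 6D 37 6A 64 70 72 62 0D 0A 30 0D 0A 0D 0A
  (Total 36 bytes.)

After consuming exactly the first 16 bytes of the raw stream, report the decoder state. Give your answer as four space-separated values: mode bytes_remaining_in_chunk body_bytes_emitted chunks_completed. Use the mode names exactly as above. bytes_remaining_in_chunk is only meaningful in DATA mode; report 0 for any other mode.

Answer: DATA 1 8 1

Derivation:
Byte 0 = '8': mode=SIZE remaining=0 emitted=0 chunks_done=0
Byte 1 = 0x0D: mode=SIZE_CR remaining=0 emitted=0 chunks_done=0
Byte 2 = 0x0A: mode=DATA remaining=8 emitted=0 chunks_done=0
Byte 3 = 'x': mode=DATA remaining=7 emitted=1 chunks_done=0
Byte 4 = 'e': mode=DATA remaining=6 emitted=2 chunks_done=0
Byte 5 = 'g': mode=DATA remaining=5 emitted=3 chunks_done=0
Byte 6 = 'v': mode=DATA remaining=4 emitted=4 chunks_done=0
Byte 7 = 't': mode=DATA remaining=3 emitted=5 chunks_done=0
Byte 8 = 'z': mode=DATA remaining=2 emitted=6 chunks_done=0
Byte 9 = 'c': mode=DATA remaining=1 emitted=7 chunks_done=0
Byte 10 = '1': mode=DATA_DONE remaining=0 emitted=8 chunks_done=0
Byte 11 = 0x0D: mode=DATA_CR remaining=0 emitted=8 chunks_done=0
Byte 12 = 0x0A: mode=SIZE remaining=0 emitted=8 chunks_done=1
Byte 13 = '1': mode=SIZE remaining=0 emitted=8 chunks_done=1
Byte 14 = 0x0D: mode=SIZE_CR remaining=0 emitted=8 chunks_done=1
Byte 15 = 0x0A: mode=DATA remaining=1 emitted=8 chunks_done=1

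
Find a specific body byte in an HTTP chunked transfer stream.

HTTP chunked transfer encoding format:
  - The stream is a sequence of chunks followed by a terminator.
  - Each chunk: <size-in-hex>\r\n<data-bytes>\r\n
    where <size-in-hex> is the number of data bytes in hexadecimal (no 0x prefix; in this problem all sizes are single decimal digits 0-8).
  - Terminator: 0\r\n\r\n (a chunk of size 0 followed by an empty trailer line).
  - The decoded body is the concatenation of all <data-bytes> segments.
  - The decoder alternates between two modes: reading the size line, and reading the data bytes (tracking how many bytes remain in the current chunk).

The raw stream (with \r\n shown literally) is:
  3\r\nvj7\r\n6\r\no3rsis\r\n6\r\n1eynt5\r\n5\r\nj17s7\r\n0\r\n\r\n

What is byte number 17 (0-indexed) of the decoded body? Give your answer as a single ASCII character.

Chunk 1: stream[0..1]='3' size=0x3=3, data at stream[3..6]='vj7' -> body[0..3], body so far='vj7'
Chunk 2: stream[8..9]='6' size=0x6=6, data at stream[11..17]='o3rsis' -> body[3..9], body so far='vj7o3rsis'
Chunk 3: stream[19..20]='6' size=0x6=6, data at stream[22..28]='1eynt5' -> body[9..15], body so far='vj7o3rsis1eynt5'
Chunk 4: stream[30..31]='5' size=0x5=5, data at stream[33..38]='j17s7' -> body[15..20], body so far='vj7o3rsis1eynt5j17s7'
Chunk 5: stream[40..41]='0' size=0 (terminator). Final body='vj7o3rsis1eynt5j17s7' (20 bytes)
Body byte 17 = '7'

Answer: 7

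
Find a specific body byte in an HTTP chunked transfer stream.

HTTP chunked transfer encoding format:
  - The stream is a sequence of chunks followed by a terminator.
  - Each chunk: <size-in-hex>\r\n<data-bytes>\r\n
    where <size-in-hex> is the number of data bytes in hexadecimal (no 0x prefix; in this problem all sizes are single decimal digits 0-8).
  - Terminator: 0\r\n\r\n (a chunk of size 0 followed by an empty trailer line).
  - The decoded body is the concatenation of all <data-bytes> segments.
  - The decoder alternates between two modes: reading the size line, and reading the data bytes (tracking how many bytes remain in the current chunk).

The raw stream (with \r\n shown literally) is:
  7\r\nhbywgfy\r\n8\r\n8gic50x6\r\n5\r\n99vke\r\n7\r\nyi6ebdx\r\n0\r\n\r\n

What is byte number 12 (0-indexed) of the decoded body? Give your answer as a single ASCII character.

Chunk 1: stream[0..1]='7' size=0x7=7, data at stream[3..10]='hbywgfy' -> body[0..7], body so far='hbywgfy'
Chunk 2: stream[12..13]='8' size=0x8=8, data at stream[15..23]='8gic50x6' -> body[7..15], body so far='hbywgfy8gic50x6'
Chunk 3: stream[25..26]='5' size=0x5=5, data at stream[28..33]='99vke' -> body[15..20], body so far='hbywgfy8gic50x699vke'
Chunk 4: stream[35..36]='7' size=0x7=7, data at stream[38..45]='yi6ebdx' -> body[20..27], body so far='hbywgfy8gic50x699vkeyi6ebdx'
Chunk 5: stream[47..48]='0' size=0 (terminator). Final body='hbywgfy8gic50x699vkeyi6ebdx' (27 bytes)
Body byte 12 = '0'

Answer: 0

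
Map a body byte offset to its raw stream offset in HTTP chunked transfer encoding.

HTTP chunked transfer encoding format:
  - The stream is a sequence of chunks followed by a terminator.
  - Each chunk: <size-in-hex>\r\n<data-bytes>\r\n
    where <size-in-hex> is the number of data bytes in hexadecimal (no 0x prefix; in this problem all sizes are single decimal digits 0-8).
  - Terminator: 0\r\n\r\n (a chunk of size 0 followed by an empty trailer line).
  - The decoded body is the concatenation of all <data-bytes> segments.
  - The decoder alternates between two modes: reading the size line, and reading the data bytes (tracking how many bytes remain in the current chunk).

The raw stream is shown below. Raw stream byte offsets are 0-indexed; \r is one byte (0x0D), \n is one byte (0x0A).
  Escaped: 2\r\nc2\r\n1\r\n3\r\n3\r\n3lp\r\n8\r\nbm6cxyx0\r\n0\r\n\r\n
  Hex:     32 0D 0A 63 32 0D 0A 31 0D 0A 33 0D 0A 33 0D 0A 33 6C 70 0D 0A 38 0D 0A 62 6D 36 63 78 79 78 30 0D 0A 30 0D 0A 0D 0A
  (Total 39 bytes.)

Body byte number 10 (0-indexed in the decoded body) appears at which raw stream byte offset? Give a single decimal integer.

Chunk 1: stream[0..1]='2' size=0x2=2, data at stream[3..5]='c2' -> body[0..2], body so far='c2'
Chunk 2: stream[7..8]='1' size=0x1=1, data at stream[10..11]='3' -> body[2..3], body so far='c23'
Chunk 3: stream[13..14]='3' size=0x3=3, data at stream[16..19]='3lp' -> body[3..6], body so far='c233lp'
Chunk 4: stream[21..22]='8' size=0x8=8, data at stream[24..32]='bm6cxyx0' -> body[6..14], body so far='c233lpbm6cxyx0'
Chunk 5: stream[34..35]='0' size=0 (terminator). Final body='c233lpbm6cxyx0' (14 bytes)
Body byte 10 at stream offset 28

Answer: 28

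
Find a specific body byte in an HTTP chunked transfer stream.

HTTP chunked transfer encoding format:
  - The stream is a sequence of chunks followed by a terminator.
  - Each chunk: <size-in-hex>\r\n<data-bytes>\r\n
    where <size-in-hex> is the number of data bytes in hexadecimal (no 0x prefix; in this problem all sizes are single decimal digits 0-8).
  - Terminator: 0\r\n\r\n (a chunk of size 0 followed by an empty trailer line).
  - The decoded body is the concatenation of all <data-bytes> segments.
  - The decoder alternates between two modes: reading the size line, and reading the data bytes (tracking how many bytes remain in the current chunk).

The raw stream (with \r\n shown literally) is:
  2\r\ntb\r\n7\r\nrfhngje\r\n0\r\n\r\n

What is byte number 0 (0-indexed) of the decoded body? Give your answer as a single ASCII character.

Chunk 1: stream[0..1]='2' size=0x2=2, data at stream[3..5]='tb' -> body[0..2], body so far='tb'
Chunk 2: stream[7..8]='7' size=0x7=7, data at stream[10..17]='rfhngje' -> body[2..9], body so far='tbrfhngje'
Chunk 3: stream[19..20]='0' size=0 (terminator). Final body='tbrfhngje' (9 bytes)
Body byte 0 = 't'

Answer: t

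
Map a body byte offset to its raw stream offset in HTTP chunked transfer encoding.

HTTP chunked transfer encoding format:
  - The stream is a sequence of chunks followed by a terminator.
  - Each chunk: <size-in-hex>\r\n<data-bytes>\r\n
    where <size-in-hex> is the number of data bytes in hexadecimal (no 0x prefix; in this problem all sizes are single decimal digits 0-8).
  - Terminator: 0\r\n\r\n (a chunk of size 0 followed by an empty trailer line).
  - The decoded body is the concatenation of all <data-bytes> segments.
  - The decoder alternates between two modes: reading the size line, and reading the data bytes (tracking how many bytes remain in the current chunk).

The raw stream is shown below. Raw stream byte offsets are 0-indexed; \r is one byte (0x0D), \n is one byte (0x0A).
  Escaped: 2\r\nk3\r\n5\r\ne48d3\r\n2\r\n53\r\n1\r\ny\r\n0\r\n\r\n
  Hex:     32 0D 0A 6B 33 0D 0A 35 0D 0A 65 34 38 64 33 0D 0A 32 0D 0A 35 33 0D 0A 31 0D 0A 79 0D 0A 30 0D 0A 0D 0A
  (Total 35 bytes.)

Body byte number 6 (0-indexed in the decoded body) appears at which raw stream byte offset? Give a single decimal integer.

Answer: 14

Derivation:
Chunk 1: stream[0..1]='2' size=0x2=2, data at stream[3..5]='k3' -> body[0..2], body so far='k3'
Chunk 2: stream[7..8]='5' size=0x5=5, data at stream[10..15]='e48d3' -> body[2..7], body so far='k3e48d3'
Chunk 3: stream[17..18]='2' size=0x2=2, data at stream[20..22]='53' -> body[7..9], body so far='k3e48d353'
Chunk 4: stream[24..25]='1' size=0x1=1, data at stream[27..28]='y' -> body[9..10], body so far='k3e48d353y'
Chunk 5: stream[30..31]='0' size=0 (terminator). Final body='k3e48d353y' (10 bytes)
Body byte 6 at stream offset 14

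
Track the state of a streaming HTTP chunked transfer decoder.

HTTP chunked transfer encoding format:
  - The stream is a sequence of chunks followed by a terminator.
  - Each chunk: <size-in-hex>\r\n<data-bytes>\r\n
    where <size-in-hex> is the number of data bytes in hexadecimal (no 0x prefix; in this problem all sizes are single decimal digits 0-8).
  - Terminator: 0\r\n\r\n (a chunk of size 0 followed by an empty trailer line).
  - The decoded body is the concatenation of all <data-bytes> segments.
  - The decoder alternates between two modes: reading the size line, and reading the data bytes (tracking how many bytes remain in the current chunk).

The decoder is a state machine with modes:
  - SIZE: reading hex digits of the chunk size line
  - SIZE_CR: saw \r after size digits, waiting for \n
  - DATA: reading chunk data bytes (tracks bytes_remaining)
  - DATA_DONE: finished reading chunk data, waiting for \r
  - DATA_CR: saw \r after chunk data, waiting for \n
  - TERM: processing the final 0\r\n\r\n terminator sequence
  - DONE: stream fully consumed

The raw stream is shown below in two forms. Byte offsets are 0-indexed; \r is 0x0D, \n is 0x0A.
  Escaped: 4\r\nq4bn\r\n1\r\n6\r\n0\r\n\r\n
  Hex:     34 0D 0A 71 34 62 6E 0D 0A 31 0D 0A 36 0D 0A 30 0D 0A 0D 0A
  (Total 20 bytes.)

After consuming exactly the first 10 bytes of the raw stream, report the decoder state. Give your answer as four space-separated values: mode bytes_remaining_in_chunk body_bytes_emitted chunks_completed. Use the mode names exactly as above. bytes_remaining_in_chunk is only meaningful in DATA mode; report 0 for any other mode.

Answer: SIZE 0 4 1

Derivation:
Byte 0 = '4': mode=SIZE remaining=0 emitted=0 chunks_done=0
Byte 1 = 0x0D: mode=SIZE_CR remaining=0 emitted=0 chunks_done=0
Byte 2 = 0x0A: mode=DATA remaining=4 emitted=0 chunks_done=0
Byte 3 = 'q': mode=DATA remaining=3 emitted=1 chunks_done=0
Byte 4 = '4': mode=DATA remaining=2 emitted=2 chunks_done=0
Byte 5 = 'b': mode=DATA remaining=1 emitted=3 chunks_done=0
Byte 6 = 'n': mode=DATA_DONE remaining=0 emitted=4 chunks_done=0
Byte 7 = 0x0D: mode=DATA_CR remaining=0 emitted=4 chunks_done=0
Byte 8 = 0x0A: mode=SIZE remaining=0 emitted=4 chunks_done=1
Byte 9 = '1': mode=SIZE remaining=0 emitted=4 chunks_done=1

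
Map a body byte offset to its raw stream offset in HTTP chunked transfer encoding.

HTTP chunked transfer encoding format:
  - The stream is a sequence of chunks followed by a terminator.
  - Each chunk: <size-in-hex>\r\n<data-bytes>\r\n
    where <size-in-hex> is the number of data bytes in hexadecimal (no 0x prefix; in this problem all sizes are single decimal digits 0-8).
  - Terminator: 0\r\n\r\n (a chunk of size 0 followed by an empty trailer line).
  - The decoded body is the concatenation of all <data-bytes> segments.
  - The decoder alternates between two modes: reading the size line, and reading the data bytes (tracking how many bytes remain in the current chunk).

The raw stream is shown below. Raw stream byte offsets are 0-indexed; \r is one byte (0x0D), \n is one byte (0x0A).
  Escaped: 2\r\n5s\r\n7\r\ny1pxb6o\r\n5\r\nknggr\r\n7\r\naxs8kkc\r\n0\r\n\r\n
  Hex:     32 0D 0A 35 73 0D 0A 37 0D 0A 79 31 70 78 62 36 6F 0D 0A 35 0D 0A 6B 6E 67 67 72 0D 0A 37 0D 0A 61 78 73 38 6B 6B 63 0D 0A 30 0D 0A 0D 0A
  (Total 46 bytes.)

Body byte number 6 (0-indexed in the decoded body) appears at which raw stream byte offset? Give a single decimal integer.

Chunk 1: stream[0..1]='2' size=0x2=2, data at stream[3..5]='5s' -> body[0..2], body so far='5s'
Chunk 2: stream[7..8]='7' size=0x7=7, data at stream[10..17]='y1pxb6o' -> body[2..9], body so far='5sy1pxb6o'
Chunk 3: stream[19..20]='5' size=0x5=5, data at stream[22..27]='knggr' -> body[9..14], body so far='5sy1pxb6oknggr'
Chunk 4: stream[29..30]='7' size=0x7=7, data at stream[32..39]='axs8kkc' -> body[14..21], body so far='5sy1pxb6oknggraxs8kkc'
Chunk 5: stream[41..42]='0' size=0 (terminator). Final body='5sy1pxb6oknggraxs8kkc' (21 bytes)
Body byte 6 at stream offset 14

Answer: 14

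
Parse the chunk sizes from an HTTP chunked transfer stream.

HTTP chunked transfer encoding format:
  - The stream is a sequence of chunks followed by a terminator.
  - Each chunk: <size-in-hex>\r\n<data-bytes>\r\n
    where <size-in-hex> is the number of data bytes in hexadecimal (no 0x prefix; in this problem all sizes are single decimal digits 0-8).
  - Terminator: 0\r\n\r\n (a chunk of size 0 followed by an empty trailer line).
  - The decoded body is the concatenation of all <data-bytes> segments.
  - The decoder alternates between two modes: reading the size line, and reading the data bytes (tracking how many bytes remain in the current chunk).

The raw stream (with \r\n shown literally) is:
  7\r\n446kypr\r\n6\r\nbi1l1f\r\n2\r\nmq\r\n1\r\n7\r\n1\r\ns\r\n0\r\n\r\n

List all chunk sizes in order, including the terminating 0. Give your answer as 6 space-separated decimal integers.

Answer: 7 6 2 1 1 0

Derivation:
Chunk 1: stream[0..1]='7' size=0x7=7, data at stream[3..10]='446kypr' -> body[0..7], body so far='446kypr'
Chunk 2: stream[12..13]='6' size=0x6=6, data at stream[15..21]='bi1l1f' -> body[7..13], body so far='446kyprbi1l1f'
Chunk 3: stream[23..24]='2' size=0x2=2, data at stream[26..28]='mq' -> body[13..15], body so far='446kyprbi1l1fmq'
Chunk 4: stream[30..31]='1' size=0x1=1, data at stream[33..34]='7' -> body[15..16], body so far='446kyprbi1l1fmq7'
Chunk 5: stream[36..37]='1' size=0x1=1, data at stream[39..40]='s' -> body[16..17], body so far='446kyprbi1l1fmq7s'
Chunk 6: stream[42..43]='0' size=0 (terminator). Final body='446kyprbi1l1fmq7s' (17 bytes)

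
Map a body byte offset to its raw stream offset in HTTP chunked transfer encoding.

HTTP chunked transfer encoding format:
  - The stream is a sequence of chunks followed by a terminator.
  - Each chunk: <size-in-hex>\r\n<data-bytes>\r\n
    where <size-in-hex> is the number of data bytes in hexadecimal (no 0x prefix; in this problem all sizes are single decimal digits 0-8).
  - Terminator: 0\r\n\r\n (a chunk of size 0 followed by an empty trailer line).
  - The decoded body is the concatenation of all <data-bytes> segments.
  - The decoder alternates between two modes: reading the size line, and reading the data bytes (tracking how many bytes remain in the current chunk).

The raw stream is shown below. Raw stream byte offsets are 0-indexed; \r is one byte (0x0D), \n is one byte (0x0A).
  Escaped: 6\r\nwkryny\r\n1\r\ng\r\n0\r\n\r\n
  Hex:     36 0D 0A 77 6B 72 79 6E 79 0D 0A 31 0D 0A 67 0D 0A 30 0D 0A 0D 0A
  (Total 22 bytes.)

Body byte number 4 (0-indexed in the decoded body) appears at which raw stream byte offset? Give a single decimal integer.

Answer: 7

Derivation:
Chunk 1: stream[0..1]='6' size=0x6=6, data at stream[3..9]='wkryny' -> body[0..6], body so far='wkryny'
Chunk 2: stream[11..12]='1' size=0x1=1, data at stream[14..15]='g' -> body[6..7], body so far='wkrynyg'
Chunk 3: stream[17..18]='0' size=0 (terminator). Final body='wkrynyg' (7 bytes)
Body byte 4 at stream offset 7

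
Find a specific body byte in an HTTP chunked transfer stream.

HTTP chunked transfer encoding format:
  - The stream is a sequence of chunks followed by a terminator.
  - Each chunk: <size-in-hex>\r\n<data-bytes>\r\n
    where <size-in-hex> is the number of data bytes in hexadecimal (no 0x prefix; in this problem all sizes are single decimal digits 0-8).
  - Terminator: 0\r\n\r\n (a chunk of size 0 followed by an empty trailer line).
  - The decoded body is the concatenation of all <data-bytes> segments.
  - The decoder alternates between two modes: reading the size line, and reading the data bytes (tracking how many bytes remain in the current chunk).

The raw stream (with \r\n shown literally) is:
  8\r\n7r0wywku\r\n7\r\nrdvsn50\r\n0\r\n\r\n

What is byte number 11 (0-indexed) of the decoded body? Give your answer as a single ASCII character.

Answer: s

Derivation:
Chunk 1: stream[0..1]='8' size=0x8=8, data at stream[3..11]='7r0wywku' -> body[0..8], body so far='7r0wywku'
Chunk 2: stream[13..14]='7' size=0x7=7, data at stream[16..23]='rdvsn50' -> body[8..15], body so far='7r0wywkurdvsn50'
Chunk 3: stream[25..26]='0' size=0 (terminator). Final body='7r0wywkurdvsn50' (15 bytes)
Body byte 11 = 's'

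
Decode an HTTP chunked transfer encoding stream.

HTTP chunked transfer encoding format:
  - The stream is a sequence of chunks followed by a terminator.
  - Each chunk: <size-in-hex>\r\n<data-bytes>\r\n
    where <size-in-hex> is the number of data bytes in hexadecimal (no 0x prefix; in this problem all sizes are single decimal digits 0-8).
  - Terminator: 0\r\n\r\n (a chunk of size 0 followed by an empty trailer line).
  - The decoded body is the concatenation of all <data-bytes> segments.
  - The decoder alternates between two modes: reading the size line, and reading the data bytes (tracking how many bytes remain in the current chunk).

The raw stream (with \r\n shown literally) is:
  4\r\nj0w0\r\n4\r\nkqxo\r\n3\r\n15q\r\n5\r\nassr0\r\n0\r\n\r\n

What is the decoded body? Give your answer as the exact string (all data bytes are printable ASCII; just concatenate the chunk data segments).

Chunk 1: stream[0..1]='4' size=0x4=4, data at stream[3..7]='j0w0' -> body[0..4], body so far='j0w0'
Chunk 2: stream[9..10]='4' size=0x4=4, data at stream[12..16]='kqxo' -> body[4..8], body so far='j0w0kqxo'
Chunk 3: stream[18..19]='3' size=0x3=3, data at stream[21..24]='15q' -> body[8..11], body so far='j0w0kqxo15q'
Chunk 4: stream[26..27]='5' size=0x5=5, data at stream[29..34]='assr0' -> body[11..16], body so far='j0w0kqxo15qassr0'
Chunk 5: stream[36..37]='0' size=0 (terminator). Final body='j0w0kqxo15qassr0' (16 bytes)

Answer: j0w0kqxo15qassr0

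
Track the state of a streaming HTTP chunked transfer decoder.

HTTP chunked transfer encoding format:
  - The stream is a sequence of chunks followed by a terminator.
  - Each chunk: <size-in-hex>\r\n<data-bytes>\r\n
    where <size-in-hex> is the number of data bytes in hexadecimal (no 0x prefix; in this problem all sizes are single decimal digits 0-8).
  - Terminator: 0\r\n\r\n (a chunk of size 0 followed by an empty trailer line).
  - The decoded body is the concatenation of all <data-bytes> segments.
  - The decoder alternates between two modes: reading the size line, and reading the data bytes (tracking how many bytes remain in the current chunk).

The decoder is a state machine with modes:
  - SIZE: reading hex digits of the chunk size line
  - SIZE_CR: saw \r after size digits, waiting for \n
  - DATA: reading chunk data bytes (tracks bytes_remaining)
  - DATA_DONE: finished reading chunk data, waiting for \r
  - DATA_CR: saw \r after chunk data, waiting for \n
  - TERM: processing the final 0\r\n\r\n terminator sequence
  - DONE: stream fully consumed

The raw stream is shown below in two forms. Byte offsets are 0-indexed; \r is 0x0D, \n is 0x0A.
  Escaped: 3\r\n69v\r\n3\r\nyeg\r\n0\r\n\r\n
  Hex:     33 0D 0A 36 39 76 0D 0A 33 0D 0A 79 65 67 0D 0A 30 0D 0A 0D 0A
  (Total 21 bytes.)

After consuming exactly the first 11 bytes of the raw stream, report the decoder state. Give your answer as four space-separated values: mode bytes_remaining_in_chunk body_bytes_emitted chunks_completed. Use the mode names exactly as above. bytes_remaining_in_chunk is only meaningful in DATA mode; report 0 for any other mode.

Answer: DATA 3 3 1

Derivation:
Byte 0 = '3': mode=SIZE remaining=0 emitted=0 chunks_done=0
Byte 1 = 0x0D: mode=SIZE_CR remaining=0 emitted=0 chunks_done=0
Byte 2 = 0x0A: mode=DATA remaining=3 emitted=0 chunks_done=0
Byte 3 = '6': mode=DATA remaining=2 emitted=1 chunks_done=0
Byte 4 = '9': mode=DATA remaining=1 emitted=2 chunks_done=0
Byte 5 = 'v': mode=DATA_DONE remaining=0 emitted=3 chunks_done=0
Byte 6 = 0x0D: mode=DATA_CR remaining=0 emitted=3 chunks_done=0
Byte 7 = 0x0A: mode=SIZE remaining=0 emitted=3 chunks_done=1
Byte 8 = '3': mode=SIZE remaining=0 emitted=3 chunks_done=1
Byte 9 = 0x0D: mode=SIZE_CR remaining=0 emitted=3 chunks_done=1
Byte 10 = 0x0A: mode=DATA remaining=3 emitted=3 chunks_done=1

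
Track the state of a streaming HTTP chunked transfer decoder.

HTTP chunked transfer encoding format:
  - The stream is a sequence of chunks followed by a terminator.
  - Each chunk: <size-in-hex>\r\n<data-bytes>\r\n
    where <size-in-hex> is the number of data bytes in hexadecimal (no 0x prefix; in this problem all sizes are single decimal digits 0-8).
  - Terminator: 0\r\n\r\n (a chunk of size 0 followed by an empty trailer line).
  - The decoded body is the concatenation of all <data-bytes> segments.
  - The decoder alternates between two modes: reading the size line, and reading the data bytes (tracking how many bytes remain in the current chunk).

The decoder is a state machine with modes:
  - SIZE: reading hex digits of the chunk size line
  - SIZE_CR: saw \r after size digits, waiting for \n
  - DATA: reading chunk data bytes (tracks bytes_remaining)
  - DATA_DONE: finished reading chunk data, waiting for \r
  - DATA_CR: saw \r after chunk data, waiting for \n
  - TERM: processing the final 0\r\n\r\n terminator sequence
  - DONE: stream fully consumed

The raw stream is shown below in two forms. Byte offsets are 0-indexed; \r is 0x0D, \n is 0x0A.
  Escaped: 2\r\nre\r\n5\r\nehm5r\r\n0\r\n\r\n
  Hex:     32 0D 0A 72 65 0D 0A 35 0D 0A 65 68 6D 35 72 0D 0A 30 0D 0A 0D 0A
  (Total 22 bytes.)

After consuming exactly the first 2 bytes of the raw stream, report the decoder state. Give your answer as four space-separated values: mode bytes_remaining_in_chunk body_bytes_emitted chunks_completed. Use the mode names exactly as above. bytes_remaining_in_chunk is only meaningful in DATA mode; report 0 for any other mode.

Answer: SIZE_CR 0 0 0

Derivation:
Byte 0 = '2': mode=SIZE remaining=0 emitted=0 chunks_done=0
Byte 1 = 0x0D: mode=SIZE_CR remaining=0 emitted=0 chunks_done=0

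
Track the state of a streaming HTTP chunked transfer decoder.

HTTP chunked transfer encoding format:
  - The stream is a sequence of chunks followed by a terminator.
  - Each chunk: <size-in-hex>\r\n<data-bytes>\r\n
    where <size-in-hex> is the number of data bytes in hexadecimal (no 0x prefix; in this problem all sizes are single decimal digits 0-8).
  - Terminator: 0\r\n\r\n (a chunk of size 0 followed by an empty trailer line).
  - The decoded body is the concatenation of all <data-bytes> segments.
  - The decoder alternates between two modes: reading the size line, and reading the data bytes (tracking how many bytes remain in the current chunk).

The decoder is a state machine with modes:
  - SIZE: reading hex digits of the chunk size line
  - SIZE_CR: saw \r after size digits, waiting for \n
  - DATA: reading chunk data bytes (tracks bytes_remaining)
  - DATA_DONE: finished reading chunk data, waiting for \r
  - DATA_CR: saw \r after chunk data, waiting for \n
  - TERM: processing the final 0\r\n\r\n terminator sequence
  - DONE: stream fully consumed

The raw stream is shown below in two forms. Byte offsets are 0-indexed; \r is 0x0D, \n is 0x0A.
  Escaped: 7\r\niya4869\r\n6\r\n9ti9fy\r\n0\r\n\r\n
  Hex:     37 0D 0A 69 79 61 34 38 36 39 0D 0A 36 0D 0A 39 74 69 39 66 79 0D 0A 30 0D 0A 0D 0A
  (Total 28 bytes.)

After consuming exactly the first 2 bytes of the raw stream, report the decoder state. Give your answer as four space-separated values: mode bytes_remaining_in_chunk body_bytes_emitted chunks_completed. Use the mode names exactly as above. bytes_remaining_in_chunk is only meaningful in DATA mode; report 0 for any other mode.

Answer: SIZE_CR 0 0 0

Derivation:
Byte 0 = '7': mode=SIZE remaining=0 emitted=0 chunks_done=0
Byte 1 = 0x0D: mode=SIZE_CR remaining=0 emitted=0 chunks_done=0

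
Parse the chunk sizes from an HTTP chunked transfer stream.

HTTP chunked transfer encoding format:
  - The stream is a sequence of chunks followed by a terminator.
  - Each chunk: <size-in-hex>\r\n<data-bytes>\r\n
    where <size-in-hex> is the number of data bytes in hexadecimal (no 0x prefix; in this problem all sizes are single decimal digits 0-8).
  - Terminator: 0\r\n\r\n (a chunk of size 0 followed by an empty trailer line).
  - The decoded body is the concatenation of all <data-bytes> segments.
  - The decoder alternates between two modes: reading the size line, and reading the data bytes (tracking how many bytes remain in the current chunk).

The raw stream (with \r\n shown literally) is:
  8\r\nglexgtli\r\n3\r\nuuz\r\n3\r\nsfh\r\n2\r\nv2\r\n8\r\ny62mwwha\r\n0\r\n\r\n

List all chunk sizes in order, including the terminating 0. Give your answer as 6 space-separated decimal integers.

Answer: 8 3 3 2 8 0

Derivation:
Chunk 1: stream[0..1]='8' size=0x8=8, data at stream[3..11]='glexgtli' -> body[0..8], body so far='glexgtli'
Chunk 2: stream[13..14]='3' size=0x3=3, data at stream[16..19]='uuz' -> body[8..11], body so far='glexgtliuuz'
Chunk 3: stream[21..22]='3' size=0x3=3, data at stream[24..27]='sfh' -> body[11..14], body so far='glexgtliuuzsfh'
Chunk 4: stream[29..30]='2' size=0x2=2, data at stream[32..34]='v2' -> body[14..16], body so far='glexgtliuuzsfhv2'
Chunk 5: stream[36..37]='8' size=0x8=8, data at stream[39..47]='y62mwwha' -> body[16..24], body so far='glexgtliuuzsfhv2y62mwwha'
Chunk 6: stream[49..50]='0' size=0 (terminator). Final body='glexgtliuuzsfhv2y62mwwha' (24 bytes)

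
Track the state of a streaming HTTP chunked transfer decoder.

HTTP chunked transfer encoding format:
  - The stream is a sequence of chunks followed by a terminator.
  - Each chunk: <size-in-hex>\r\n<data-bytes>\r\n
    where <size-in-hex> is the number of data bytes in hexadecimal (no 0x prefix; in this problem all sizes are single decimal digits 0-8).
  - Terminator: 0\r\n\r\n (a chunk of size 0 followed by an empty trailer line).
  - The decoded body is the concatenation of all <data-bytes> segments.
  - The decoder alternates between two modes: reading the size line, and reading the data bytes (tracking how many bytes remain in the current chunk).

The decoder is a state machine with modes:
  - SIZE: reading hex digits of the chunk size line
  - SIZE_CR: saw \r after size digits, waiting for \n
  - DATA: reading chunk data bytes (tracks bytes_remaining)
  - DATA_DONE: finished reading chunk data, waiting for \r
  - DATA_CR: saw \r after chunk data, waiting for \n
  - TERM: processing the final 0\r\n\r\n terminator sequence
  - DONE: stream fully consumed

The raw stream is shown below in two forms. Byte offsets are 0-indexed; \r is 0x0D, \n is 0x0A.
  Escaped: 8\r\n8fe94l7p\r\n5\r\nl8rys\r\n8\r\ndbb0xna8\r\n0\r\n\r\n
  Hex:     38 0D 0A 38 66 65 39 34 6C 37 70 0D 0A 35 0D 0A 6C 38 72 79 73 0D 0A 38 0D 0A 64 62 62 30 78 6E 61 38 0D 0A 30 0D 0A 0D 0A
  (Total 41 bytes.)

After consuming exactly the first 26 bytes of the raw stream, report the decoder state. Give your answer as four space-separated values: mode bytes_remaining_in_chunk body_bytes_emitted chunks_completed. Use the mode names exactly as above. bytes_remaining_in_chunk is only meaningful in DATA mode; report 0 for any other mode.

Byte 0 = '8': mode=SIZE remaining=0 emitted=0 chunks_done=0
Byte 1 = 0x0D: mode=SIZE_CR remaining=0 emitted=0 chunks_done=0
Byte 2 = 0x0A: mode=DATA remaining=8 emitted=0 chunks_done=0
Byte 3 = '8': mode=DATA remaining=7 emitted=1 chunks_done=0
Byte 4 = 'f': mode=DATA remaining=6 emitted=2 chunks_done=0
Byte 5 = 'e': mode=DATA remaining=5 emitted=3 chunks_done=0
Byte 6 = '9': mode=DATA remaining=4 emitted=4 chunks_done=0
Byte 7 = '4': mode=DATA remaining=3 emitted=5 chunks_done=0
Byte 8 = 'l': mode=DATA remaining=2 emitted=6 chunks_done=0
Byte 9 = '7': mode=DATA remaining=1 emitted=7 chunks_done=0
Byte 10 = 'p': mode=DATA_DONE remaining=0 emitted=8 chunks_done=0
Byte 11 = 0x0D: mode=DATA_CR remaining=0 emitted=8 chunks_done=0
Byte 12 = 0x0A: mode=SIZE remaining=0 emitted=8 chunks_done=1
Byte 13 = '5': mode=SIZE remaining=0 emitted=8 chunks_done=1
Byte 14 = 0x0D: mode=SIZE_CR remaining=0 emitted=8 chunks_done=1
Byte 15 = 0x0A: mode=DATA remaining=5 emitted=8 chunks_done=1
Byte 16 = 'l': mode=DATA remaining=4 emitted=9 chunks_done=1
Byte 17 = '8': mode=DATA remaining=3 emitted=10 chunks_done=1
Byte 18 = 'r': mode=DATA remaining=2 emitted=11 chunks_done=1
Byte 19 = 'y': mode=DATA remaining=1 emitted=12 chunks_done=1
Byte 20 = 's': mode=DATA_DONE remaining=0 emitted=13 chunks_done=1
Byte 21 = 0x0D: mode=DATA_CR remaining=0 emitted=13 chunks_done=1
Byte 22 = 0x0A: mode=SIZE remaining=0 emitted=13 chunks_done=2
Byte 23 = '8': mode=SIZE remaining=0 emitted=13 chunks_done=2
Byte 24 = 0x0D: mode=SIZE_CR remaining=0 emitted=13 chunks_done=2
Byte 25 = 0x0A: mode=DATA remaining=8 emitted=13 chunks_done=2

Answer: DATA 8 13 2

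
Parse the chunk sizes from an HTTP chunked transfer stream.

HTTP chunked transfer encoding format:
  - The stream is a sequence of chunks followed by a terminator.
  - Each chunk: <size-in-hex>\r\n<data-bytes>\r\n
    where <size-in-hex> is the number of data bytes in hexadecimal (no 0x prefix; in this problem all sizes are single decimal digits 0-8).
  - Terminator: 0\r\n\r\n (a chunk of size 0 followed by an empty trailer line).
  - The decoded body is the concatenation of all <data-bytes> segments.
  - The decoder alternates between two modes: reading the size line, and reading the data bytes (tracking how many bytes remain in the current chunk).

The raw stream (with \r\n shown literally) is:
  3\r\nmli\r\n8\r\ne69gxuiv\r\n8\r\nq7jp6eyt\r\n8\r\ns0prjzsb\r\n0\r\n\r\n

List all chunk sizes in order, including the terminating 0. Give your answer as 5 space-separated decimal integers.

Chunk 1: stream[0..1]='3' size=0x3=3, data at stream[3..6]='mli' -> body[0..3], body so far='mli'
Chunk 2: stream[8..9]='8' size=0x8=8, data at stream[11..19]='e69gxuiv' -> body[3..11], body so far='mlie69gxuiv'
Chunk 3: stream[21..22]='8' size=0x8=8, data at stream[24..32]='q7jp6eyt' -> body[11..19], body so far='mlie69gxuivq7jp6eyt'
Chunk 4: stream[34..35]='8' size=0x8=8, data at stream[37..45]='s0prjzsb' -> body[19..27], body so far='mlie69gxuivq7jp6eyts0prjzsb'
Chunk 5: stream[47..48]='0' size=0 (terminator). Final body='mlie69gxuivq7jp6eyts0prjzsb' (27 bytes)

Answer: 3 8 8 8 0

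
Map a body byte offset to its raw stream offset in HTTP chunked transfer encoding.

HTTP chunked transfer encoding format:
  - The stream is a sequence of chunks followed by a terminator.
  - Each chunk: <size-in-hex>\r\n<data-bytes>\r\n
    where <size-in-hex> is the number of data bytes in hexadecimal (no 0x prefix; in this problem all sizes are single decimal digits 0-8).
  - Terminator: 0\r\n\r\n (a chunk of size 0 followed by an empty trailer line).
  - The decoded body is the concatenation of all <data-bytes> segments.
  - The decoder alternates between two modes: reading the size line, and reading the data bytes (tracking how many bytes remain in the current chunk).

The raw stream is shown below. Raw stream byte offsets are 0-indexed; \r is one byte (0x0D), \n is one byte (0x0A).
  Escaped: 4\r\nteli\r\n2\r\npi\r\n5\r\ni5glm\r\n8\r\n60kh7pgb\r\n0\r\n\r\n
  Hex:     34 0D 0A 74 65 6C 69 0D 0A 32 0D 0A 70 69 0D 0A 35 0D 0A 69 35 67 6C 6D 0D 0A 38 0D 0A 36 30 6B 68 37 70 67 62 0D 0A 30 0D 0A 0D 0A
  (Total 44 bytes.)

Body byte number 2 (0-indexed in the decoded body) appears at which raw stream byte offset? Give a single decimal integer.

Chunk 1: stream[0..1]='4' size=0x4=4, data at stream[3..7]='teli' -> body[0..4], body so far='teli'
Chunk 2: stream[9..10]='2' size=0x2=2, data at stream[12..14]='pi' -> body[4..6], body so far='telipi'
Chunk 3: stream[16..17]='5' size=0x5=5, data at stream[19..24]='i5glm' -> body[6..11], body so far='telipii5glm'
Chunk 4: stream[26..27]='8' size=0x8=8, data at stream[29..37]='60kh7pgb' -> body[11..19], body so far='telipii5glm60kh7pgb'
Chunk 5: stream[39..40]='0' size=0 (terminator). Final body='telipii5glm60kh7pgb' (19 bytes)
Body byte 2 at stream offset 5

Answer: 5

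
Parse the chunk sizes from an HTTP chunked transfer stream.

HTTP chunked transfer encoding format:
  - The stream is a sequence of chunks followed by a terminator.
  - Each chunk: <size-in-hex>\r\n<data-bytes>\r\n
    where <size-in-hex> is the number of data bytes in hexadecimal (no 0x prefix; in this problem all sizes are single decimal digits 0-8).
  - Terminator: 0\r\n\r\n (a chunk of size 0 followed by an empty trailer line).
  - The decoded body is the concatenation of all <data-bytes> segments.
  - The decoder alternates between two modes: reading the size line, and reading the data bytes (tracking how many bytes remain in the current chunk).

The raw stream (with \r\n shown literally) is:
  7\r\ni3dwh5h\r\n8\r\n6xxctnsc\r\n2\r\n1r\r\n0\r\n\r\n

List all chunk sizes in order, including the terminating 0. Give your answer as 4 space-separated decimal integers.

Chunk 1: stream[0..1]='7' size=0x7=7, data at stream[3..10]='i3dwh5h' -> body[0..7], body so far='i3dwh5h'
Chunk 2: stream[12..13]='8' size=0x8=8, data at stream[15..23]='6xxctnsc' -> body[7..15], body so far='i3dwh5h6xxctnsc'
Chunk 3: stream[25..26]='2' size=0x2=2, data at stream[28..30]='1r' -> body[15..17], body so far='i3dwh5h6xxctnsc1r'
Chunk 4: stream[32..33]='0' size=0 (terminator). Final body='i3dwh5h6xxctnsc1r' (17 bytes)

Answer: 7 8 2 0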